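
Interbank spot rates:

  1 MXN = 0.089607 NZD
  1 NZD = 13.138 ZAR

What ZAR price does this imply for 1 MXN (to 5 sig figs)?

MXN/ZAR = 1.1773

1 MXN × 0.089607 = 0.089607 NZD
0.089607 NZD × 13.138 = 1.17726 ZAR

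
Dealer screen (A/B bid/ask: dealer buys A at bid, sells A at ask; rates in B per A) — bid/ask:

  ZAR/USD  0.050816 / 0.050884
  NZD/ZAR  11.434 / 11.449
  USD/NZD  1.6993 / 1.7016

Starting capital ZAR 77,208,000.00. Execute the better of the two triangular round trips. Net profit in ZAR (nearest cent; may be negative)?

Best loop ZAR → NZD → USD → ZAR:
ZAR 77,208,000.00 ÷ 11.449 (buy NZD at ask) = NZD 6,743,645.73
NZD 6,743,645.73 ÷ 1.7016 (buy USD at ask) = USD 3,963,120.44
USD 3,963,120.44 ÷ 0.050884 (buy ZAR at ask) = ZAR 77,885,394.93

Net profit: ZAR 677,394.93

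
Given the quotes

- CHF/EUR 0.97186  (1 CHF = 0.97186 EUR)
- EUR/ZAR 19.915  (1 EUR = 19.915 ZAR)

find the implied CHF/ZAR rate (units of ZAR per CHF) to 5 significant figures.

1 CHF × 0.97186 = 0.97186 EUR
0.97186 EUR × 19.915 = 19.3546 ZAR

CHF/ZAR = 19.355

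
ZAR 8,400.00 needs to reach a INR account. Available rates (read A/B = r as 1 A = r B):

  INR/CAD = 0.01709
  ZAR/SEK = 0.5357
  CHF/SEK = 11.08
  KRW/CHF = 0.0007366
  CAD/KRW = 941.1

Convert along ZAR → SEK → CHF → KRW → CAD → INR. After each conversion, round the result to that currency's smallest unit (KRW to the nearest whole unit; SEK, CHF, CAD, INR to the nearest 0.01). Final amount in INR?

ZAR 8,400.00 × 0.5357 = SEK 4,499.88
SEK 4,499.88 ÷ 11.08 = CHF 406.13
CHF 406.13 ÷ 0.0007366 = KRW 551,358
KRW 551,358 ÷ 941.1 = CAD 585.87
CAD 585.87 ÷ 0.01709 = INR 34,281.45

INR 34,281.45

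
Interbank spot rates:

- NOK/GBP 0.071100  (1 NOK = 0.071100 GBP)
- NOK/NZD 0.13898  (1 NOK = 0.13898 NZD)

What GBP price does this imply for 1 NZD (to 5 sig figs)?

1 NZD ÷ 0.13898 = 7.19528 NOK
7.19528 NOK × 0.071100 = 0.511584 GBP

NZD/GBP = 0.51158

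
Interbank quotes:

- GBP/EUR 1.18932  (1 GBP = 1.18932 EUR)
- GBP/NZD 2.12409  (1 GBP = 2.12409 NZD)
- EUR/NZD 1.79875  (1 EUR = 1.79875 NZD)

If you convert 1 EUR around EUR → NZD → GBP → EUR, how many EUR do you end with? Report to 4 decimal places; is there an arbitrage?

Around EUR → NZD → GBP → EUR: 1 × 1.79875 ÷ 2.12409 × 1.18932 = 1.007156
Product > 1; profitable direction is EUR → NZD → GBP → EUR.

1.0072 (arbitrage exists)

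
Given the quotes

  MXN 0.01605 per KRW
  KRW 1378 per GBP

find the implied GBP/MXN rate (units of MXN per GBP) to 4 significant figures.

GBP/MXN = 22.12

1 GBP × 1378 = 1378 KRW
1378 KRW × 0.01605 = 22.1169 MXN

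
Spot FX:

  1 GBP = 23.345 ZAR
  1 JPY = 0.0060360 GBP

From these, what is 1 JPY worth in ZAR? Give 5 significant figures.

JPY/ZAR = 0.14091

1 JPY × 0.0060360 = 0.006036 GBP
0.006036 GBP × 23.345 = 0.14091 ZAR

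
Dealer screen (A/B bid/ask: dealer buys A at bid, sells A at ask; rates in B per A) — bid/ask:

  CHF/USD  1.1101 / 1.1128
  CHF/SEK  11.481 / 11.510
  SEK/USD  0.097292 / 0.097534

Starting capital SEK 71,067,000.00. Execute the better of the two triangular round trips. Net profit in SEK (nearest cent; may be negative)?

Net profit: SEK 268,829.19

Best loop SEK → USD → CHF → SEK:
SEK 71,067,000.00 × 0.097292 (sell SEK at bid) = USD 6,914,250.56
USD 6,914,250.56 ÷ 1.1128 (buy CHF at ask) = CHF 6,213,381.17
CHF 6,213,381.17 × 11.481 (sell CHF at bid) = SEK 71,335,829.19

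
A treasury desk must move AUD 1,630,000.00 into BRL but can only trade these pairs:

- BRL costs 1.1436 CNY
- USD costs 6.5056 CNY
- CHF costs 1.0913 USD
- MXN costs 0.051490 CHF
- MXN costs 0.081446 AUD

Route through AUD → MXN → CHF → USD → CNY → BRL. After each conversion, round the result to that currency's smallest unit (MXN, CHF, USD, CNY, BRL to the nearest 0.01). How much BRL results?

AUD 1,630,000.00 ÷ 0.081446 = MXN 20,013,260.32
MXN 20,013,260.32 × 0.051490 = CHF 1,030,482.77
CHF 1,030,482.77 × 1.0913 = USD 1,124,565.85
USD 1,124,565.85 × 6.5056 = CNY 7,315,975.59
CNY 7,315,975.59 ÷ 1.1436 = BRL 6,397,320.38

BRL 6,397,320.38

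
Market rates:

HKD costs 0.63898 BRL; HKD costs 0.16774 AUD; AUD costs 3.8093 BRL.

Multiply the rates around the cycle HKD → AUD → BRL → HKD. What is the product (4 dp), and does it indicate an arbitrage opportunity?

Around HKD → AUD → BRL → HKD: 1 × 0.16774 × 3.8093 ÷ 0.63898 = 0.999987
Product ≈ 1 (deviation 0.001%, within rounding noise).

1.0000 (no arbitrage)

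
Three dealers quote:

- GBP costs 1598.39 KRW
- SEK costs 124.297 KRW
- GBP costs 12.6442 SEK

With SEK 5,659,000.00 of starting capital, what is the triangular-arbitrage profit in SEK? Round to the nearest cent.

Profitable loop is SEK → GBP → KRW → SEK:
SEK 5,659,000.00 ÷ 12.6442 = GBP 447,556.98
GBP 447,556.98 × 1598.39 = KRW 715,370,605
KRW 715,370,605 ÷ 124.297 = SEK 5,755,332.84
Profit = SEK 5,755,332.84 − SEK 5,659,000.00

Profit: SEK 96,332.84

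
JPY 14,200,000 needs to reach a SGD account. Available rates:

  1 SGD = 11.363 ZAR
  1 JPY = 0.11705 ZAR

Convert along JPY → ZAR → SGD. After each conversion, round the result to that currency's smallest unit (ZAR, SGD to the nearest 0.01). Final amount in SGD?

SGD 146,273.87

JPY 14,200,000 × 0.11705 = ZAR 1,662,110.00
ZAR 1,662,110.00 ÷ 11.363 = SGD 146,273.87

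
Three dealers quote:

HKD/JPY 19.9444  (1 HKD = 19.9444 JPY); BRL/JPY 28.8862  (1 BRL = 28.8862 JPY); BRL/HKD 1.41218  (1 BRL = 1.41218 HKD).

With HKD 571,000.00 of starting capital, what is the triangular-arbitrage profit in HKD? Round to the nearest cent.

Profit: HKD 14,619.45

Profitable loop is HKD → BRL → JPY → HKD:
HKD 571,000.00 ÷ 1.41218 = BRL 404,339.39
BRL 404,339.39 × 28.8862 = JPY 11,679,828
JPY 11,679,828 ÷ 19.9444 = HKD 585,619.45
Profit = HKD 585,619.45 − HKD 571,000.00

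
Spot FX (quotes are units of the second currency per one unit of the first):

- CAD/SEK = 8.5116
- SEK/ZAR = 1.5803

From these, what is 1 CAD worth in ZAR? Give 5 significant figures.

1 CAD × 8.5116 = 8.5116 SEK
8.5116 SEK × 1.5803 = 13.4509 ZAR

CAD/ZAR = 13.451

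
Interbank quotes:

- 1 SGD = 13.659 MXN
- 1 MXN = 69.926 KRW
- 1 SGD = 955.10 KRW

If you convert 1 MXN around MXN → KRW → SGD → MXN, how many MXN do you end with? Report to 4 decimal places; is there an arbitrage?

1.0000 (no arbitrage)

Around MXN → KRW → SGD → MXN: 1 × 69.926 ÷ 955.10 × 13.659 = 1.000020
Product ≈ 1 (deviation 0.002%, within rounding noise).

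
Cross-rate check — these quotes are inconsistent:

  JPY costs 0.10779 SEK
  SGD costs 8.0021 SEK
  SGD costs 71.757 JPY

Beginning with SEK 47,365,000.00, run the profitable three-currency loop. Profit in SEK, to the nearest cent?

Profitable loop is SEK → JPY → SGD → SEK:
SEK 47,365,000.00 ÷ 0.10779 = JPY 439,419,241
JPY 439,419,241 ÷ 71.757 = SGD 6,123,712.55
SGD 6,123,712.55 × 8.0021 = SEK 49,002,560.16
Profit = SEK 49,002,560.16 − SEK 47,365,000.00

Profit: SEK 1,637,560.16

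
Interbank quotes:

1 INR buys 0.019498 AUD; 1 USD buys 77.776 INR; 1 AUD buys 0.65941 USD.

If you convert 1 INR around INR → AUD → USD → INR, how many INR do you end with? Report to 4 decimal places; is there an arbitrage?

Around INR → AUD → USD → INR: 1 × 0.019498 × 0.65941 × 77.776 = 0.999980
Product ≈ 1 (deviation 0.002%, within rounding noise).

1.0000 (no arbitrage)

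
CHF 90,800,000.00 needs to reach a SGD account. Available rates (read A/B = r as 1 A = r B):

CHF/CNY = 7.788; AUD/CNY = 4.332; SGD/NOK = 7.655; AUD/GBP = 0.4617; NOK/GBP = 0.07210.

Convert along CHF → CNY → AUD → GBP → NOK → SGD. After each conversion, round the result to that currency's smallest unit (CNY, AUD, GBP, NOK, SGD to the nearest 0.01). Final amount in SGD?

CHF 90,800,000.00 × 7.788 = CNY 707,150,400.00
CNY 707,150,400.00 ÷ 4.332 = AUD 163,238,781.16
AUD 163,238,781.16 × 0.4617 = GBP 75,367,345.26
GBP 75,367,345.26 ÷ 0.07210 = NOK 1,045,316,855.20
NOK 1,045,316,855.20 ÷ 7.655 = SGD 136,553,475.53

SGD 136,553,475.53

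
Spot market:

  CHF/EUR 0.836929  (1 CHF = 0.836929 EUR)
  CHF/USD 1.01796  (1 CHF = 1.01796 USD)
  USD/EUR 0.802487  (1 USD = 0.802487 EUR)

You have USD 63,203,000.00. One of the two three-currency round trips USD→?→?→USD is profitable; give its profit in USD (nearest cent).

Profitable loop is USD → CHF → EUR → USD:
USD 63,203,000.00 ÷ 1.01796 = CHF 62,087,901.29
CHF 62,087,901.29 × 0.836929 = EUR 51,963,165.14
EUR 51,963,165.14 ÷ 0.802487 = USD 64,752,656.61
Profit = USD 64,752,656.61 − USD 63,203,000.00

Profit: USD 1,549,656.61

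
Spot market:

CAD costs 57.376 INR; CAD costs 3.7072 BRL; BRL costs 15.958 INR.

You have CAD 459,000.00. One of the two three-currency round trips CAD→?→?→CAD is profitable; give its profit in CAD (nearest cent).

Profit: CAD 14,267.73

Profitable loop is CAD → BRL → INR → CAD:
CAD 459,000.00 × 3.7072 = BRL 1,701,604.80
BRL 1,701,604.80 × 15.958 = INR 27,154,209.40
INR 27,154,209.40 ÷ 57.376 = CAD 473,267.73
Profit = CAD 473,267.73 − CAD 459,000.00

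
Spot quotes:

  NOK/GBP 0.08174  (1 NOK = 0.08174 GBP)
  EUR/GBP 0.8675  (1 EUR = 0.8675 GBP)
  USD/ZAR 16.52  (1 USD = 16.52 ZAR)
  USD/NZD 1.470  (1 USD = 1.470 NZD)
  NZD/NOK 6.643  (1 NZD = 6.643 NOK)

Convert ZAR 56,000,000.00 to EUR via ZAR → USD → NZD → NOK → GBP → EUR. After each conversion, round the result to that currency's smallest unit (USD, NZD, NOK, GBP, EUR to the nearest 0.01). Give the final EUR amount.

ZAR 56,000,000.00 ÷ 16.52 = USD 3,389,830.51
USD 3,389,830.51 × 1.470 = NZD 4,983,050.85
NZD 4,983,050.85 × 6.643 = NOK 33,102,406.80
NOK 33,102,406.80 × 0.08174 = GBP 2,705,790.73
GBP 2,705,790.73 ÷ 0.8675 = EUR 3,119,067.12

EUR 3,119,067.12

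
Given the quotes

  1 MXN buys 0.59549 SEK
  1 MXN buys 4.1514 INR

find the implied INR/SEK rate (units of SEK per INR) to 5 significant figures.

1 INR ÷ 4.1514 = 0.240883 MXN
0.240883 MXN × 0.59549 = 0.143443 SEK

INR/SEK = 0.14344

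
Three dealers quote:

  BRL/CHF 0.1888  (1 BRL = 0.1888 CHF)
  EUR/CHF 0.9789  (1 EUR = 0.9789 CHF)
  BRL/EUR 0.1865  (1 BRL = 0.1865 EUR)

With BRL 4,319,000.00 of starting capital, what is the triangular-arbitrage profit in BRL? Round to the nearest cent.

Profitable loop is BRL → CHF → EUR → BRL:
BRL 4,319,000.00 × 0.1888 = CHF 815,427.20
CHF 815,427.20 ÷ 0.9789 = EUR 833,003.58
EUR 833,003.58 ÷ 0.1865 = BRL 4,466,507.11
Profit = BRL 4,466,507.11 − BRL 4,319,000.00

Profit: BRL 147,507.11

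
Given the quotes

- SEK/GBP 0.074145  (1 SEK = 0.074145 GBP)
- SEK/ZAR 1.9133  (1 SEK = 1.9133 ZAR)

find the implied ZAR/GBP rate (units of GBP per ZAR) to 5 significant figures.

1 ZAR ÷ 1.9133 = 0.522657 SEK
0.522657 SEK × 0.074145 = 0.0387524 GBP

ZAR/GBP = 0.038752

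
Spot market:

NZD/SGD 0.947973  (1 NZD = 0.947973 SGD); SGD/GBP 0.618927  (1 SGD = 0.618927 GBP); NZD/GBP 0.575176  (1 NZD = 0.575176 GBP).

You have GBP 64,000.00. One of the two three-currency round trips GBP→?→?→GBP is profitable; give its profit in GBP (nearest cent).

Profitable loop is GBP → NZD → SGD → GBP:
GBP 64,000.00 ÷ 0.575176 = NZD 111,270.29
NZD 111,270.29 × 0.947973 = SGD 105,481.23
SGD 105,481.23 × 0.618927 = GBP 65,285.18
Profit = GBP 65,285.18 − GBP 64,000.00

Profit: GBP 1,285.18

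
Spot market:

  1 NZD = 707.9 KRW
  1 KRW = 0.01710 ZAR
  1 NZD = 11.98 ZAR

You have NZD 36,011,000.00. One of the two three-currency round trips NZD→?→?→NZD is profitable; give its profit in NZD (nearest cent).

Profitable loop is NZD → KRW → ZAR → NZD:
NZD 36,011,000.00 × 707.9 = KRW 25,492,186,900
KRW 25,492,186,900 × 0.01710 = ZAR 435,916,395.99
ZAR 435,916,395.99 ÷ 11.98 = NZD 36,387,011.35
Profit = NZD 36,387,011.35 − NZD 36,011,000.00

Profit: NZD 376,011.35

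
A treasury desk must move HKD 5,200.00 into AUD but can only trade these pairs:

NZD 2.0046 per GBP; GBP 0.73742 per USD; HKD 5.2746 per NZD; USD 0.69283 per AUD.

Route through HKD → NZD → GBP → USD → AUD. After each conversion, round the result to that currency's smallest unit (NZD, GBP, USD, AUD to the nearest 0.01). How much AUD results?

HKD 5,200.00 ÷ 5.2746 = NZD 985.86
NZD 985.86 ÷ 2.0046 = GBP 491.80
GBP 491.80 ÷ 0.73742 = USD 666.92
USD 666.92 ÷ 0.69283 = AUD 962.60

AUD 962.60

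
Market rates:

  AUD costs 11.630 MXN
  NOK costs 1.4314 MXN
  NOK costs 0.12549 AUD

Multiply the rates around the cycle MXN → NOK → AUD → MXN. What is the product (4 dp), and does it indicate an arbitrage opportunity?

Around MXN → NOK → AUD → MXN: 1 ÷ 1.4314 × 0.12549 × 11.630 = 1.019595
Product > 1; profitable direction is MXN → NOK → AUD → MXN.

1.0196 (arbitrage exists)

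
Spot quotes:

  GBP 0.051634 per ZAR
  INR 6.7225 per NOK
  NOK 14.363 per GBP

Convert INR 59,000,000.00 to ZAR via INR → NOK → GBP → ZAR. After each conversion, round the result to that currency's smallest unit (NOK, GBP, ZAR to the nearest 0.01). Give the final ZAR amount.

ZAR 11,834,237.13

INR 59,000,000.00 ÷ 6.7225 = NOK 8,776,496.84
NOK 8,776,496.84 ÷ 14.363 = GBP 611,049.00
GBP 611,049.00 ÷ 0.051634 = ZAR 11,834,237.13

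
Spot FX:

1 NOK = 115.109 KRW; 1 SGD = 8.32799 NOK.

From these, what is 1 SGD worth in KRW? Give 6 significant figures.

1 SGD × 8.32799 = 8.32799 NOK
8.32799 NOK × 115.109 = 958.627 KRW

SGD/KRW = 958.627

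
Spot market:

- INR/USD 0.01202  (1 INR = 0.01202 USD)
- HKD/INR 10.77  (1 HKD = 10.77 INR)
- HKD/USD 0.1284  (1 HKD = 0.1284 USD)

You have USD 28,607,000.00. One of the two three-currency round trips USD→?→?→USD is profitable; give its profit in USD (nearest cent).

Profitable loop is USD → HKD → INR → USD:
USD 28,607,000.00 ÷ 0.1284 = HKD 222,795,950.16
HKD 222,795,950.16 × 10.77 = INR 2,399,512,383.18
INR 2,399,512,383.18 × 0.01202 = USD 28,842,138.85
Profit = USD 28,842,138.85 − USD 28,607,000.00

Profit: USD 235,138.85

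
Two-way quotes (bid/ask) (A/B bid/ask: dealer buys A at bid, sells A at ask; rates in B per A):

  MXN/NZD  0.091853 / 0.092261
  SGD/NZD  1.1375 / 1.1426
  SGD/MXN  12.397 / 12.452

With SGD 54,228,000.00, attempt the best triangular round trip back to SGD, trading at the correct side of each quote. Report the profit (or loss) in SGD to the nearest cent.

Best loop SGD → MXN → NZD → SGD:
SGD 54,228,000.00 × 12.397 (sell SGD at bid) = MXN 672,264,516.00
MXN 672,264,516.00 × 0.091853 (sell MXN at bid) = NZD 61,749,512.59
NZD 61,749,512.59 ÷ 1.1426 (buy SGD at ask) = SGD 54,042,983.19

Net result: SGD -185,016.81 (no profitable arbitrage after spreads)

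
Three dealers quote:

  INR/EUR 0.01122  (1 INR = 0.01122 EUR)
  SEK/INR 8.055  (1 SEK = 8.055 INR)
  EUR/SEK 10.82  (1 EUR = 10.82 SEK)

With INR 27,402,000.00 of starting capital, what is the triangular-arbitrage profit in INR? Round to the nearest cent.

Profit: INR 619,836.81

Profitable loop is INR → SEK → EUR → INR:
INR 27,402,000.00 ÷ 8.055 = SEK 3,401,862.20
SEK 3,401,862.20 ÷ 10.82 = EUR 314,405.01
EUR 314,405.01 ÷ 0.01122 = INR 28,021,836.81
Profit = INR 28,021,836.81 − INR 27,402,000.00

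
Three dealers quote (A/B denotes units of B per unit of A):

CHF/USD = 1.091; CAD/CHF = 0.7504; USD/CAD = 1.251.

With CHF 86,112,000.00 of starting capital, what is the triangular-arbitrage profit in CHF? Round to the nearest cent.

Profit: CHF 2,081,902.82

Profitable loop is CHF → USD → CAD → CHF:
CHF 86,112,000.00 × 1.091 = USD 93,948,192.00
USD 93,948,192.00 × 1.251 = CAD 117,529,188.19
CAD 117,529,188.19 × 0.7504 = CHF 88,193,902.82
Profit = CHF 88,193,902.82 − CHF 86,112,000.00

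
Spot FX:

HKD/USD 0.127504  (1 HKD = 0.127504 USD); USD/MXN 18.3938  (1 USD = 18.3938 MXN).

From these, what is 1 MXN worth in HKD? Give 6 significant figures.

1 MXN ÷ 18.3938 = 0.0543661 USD
0.0543661 USD ÷ 0.127504 = 0.426388 HKD

MXN/HKD = 0.426388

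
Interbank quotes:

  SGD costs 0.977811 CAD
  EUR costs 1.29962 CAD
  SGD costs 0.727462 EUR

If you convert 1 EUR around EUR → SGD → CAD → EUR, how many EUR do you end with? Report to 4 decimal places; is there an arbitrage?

1.0343 (arbitrage exists)

Around EUR → SGD → CAD → EUR: 1 ÷ 0.727462 × 0.977811 ÷ 1.29962 = 1.034256
Product > 1; profitable direction is EUR → SGD → CAD → EUR.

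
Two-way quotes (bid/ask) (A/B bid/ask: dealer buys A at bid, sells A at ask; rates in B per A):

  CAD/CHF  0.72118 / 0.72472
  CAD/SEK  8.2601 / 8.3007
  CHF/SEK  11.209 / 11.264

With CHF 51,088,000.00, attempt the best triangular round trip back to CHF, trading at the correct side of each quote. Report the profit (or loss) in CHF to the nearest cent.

Net profit: CHF 606,140.38

Best loop CHF → CAD → SEK → CHF:
CHF 51,088,000.00 ÷ 0.72472 (buy CAD at ask) = CAD 70,493,431.95
CAD 70,493,431.95 × 8.2601 (sell CAD at bid) = SEK 582,282,797.22
SEK 582,282,797.22 ÷ 11.264 (buy CHF at ask) = CHF 51,694,140.38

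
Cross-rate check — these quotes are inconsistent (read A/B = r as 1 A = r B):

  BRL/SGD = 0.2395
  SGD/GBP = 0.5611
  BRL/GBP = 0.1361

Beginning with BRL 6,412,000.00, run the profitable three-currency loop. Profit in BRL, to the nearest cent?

Profitable loop is BRL → GBP → SGD → BRL:
BRL 6,412,000.00 × 0.1361 = GBP 872,673.20
GBP 872,673.20 ÷ 0.5611 = SGD 1,555,289.97
SGD 1,555,289.97 ÷ 0.2395 = BRL 6,493,903.83
Profit = BRL 6,493,903.83 − BRL 6,412,000.00

Profit: BRL 81,903.83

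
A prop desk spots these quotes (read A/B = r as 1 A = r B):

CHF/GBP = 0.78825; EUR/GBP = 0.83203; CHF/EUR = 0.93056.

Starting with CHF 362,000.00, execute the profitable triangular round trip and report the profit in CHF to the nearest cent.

Profit: CHF 6,543.86

Profitable loop is CHF → GBP → EUR → CHF:
CHF 362,000.00 × 0.78825 = GBP 285,346.50
GBP 285,346.50 ÷ 0.83203 = EUR 342,952.18
EUR 342,952.18 ÷ 0.93056 = CHF 368,543.86
Profit = CHF 368,543.86 − CHF 362,000.00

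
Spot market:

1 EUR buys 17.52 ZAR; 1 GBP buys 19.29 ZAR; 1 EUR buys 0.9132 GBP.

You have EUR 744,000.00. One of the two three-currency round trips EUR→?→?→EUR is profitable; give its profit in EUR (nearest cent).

Profit: EUR 4,060.92

Profitable loop is EUR → GBP → ZAR → EUR:
EUR 744,000.00 × 0.9132 = GBP 679,420.80
GBP 679,420.80 × 19.29 = ZAR 13,106,027.23
ZAR 13,106,027.23 ÷ 17.52 = EUR 748,060.92
Profit = EUR 748,060.92 − EUR 744,000.00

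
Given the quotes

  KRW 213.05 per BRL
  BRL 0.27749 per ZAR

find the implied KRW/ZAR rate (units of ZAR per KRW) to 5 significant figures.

1 KRW ÷ 213.05 = 0.00469373 BRL
0.00469373 BRL ÷ 0.27749 = 0.016915 ZAR

KRW/ZAR = 0.016915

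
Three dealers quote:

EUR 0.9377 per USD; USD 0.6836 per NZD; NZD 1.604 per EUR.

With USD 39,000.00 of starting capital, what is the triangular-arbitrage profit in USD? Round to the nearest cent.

Profit: USD 1,099.13

Profitable loop is USD → EUR → NZD → USD:
USD 39,000.00 × 0.9377 = EUR 36,570.30
EUR 36,570.30 × 1.604 = NZD 58,658.76
NZD 58,658.76 × 0.6836 = USD 40,099.13
Profit = USD 40,099.13 − USD 39,000.00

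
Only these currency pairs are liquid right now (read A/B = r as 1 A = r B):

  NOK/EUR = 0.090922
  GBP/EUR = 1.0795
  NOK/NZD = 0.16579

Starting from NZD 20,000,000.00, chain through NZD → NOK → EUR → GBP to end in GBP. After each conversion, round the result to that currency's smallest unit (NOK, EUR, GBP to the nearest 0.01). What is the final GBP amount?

NZD 20,000,000.00 ÷ 0.16579 = NOK 120,634,537.67
NOK 120,634,537.67 × 0.090922 = EUR 10,968,333.43
EUR 10,968,333.43 ÷ 1.0795 = GBP 10,160,568.25

GBP 10,160,568.25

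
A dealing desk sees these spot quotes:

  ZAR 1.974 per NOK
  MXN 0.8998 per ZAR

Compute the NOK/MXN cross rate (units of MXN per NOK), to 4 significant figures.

NOK/MXN = 1.776

1 NOK × 1.974 = 1.974 ZAR
1.974 ZAR × 0.8998 = 1.77621 MXN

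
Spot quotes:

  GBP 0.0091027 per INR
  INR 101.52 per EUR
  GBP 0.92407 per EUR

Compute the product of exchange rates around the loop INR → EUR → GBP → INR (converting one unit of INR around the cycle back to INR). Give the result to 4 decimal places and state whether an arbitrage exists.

Around INR → EUR → GBP → INR: 1 ÷ 101.52 × 0.92407 ÷ 0.0091027 = 0.999961
Product ≈ 1 (deviation 0.004%, within rounding noise).

1.0000 (no arbitrage)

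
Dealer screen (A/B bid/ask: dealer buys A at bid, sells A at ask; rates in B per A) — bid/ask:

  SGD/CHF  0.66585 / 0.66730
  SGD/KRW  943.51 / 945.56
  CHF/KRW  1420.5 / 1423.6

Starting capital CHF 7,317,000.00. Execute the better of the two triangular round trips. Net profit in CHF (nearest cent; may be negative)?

Best loop CHF → KRW → SGD → CHF:
CHF 7,317,000.00 × 1420.5 (sell CHF at bid) = KRW 10,393,798,500
KRW 10,393,798,500 ÷ 945.56 (buy SGD at ask) = SGD 10,992,214.67
SGD 10,992,214.67 × 0.66585 (sell SGD at bid) = CHF 7,319,166.14

Net profit: CHF 2,166.14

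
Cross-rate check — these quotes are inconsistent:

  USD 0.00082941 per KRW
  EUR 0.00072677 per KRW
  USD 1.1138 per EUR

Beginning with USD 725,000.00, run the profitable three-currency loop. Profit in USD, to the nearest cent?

Profit: USD 17,853.32

Profitable loop is USD → EUR → KRW → USD:
USD 725,000.00 ÷ 1.1138 = EUR 650,924.76
EUR 650,924.76 ÷ 0.00072677 = KRW 895,640,659
KRW 895,640,659 × 0.00082941 = USD 742,853.32
Profit = USD 742,853.32 − USD 725,000.00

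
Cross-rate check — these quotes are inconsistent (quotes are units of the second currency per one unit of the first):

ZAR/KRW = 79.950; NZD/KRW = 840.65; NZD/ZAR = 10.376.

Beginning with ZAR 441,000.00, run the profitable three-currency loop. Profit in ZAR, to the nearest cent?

Profitable loop is ZAR → NZD → KRW → ZAR:
ZAR 441,000.00 ÷ 10.376 = NZD 42,501.93
NZD 42,501.93 × 840.65 = KRW 35,729,245
KRW 35,729,245 ÷ 79.950 = ZAR 446,894.88
Profit = ZAR 446,894.88 − ZAR 441,000.00

Profit: ZAR 5,894.88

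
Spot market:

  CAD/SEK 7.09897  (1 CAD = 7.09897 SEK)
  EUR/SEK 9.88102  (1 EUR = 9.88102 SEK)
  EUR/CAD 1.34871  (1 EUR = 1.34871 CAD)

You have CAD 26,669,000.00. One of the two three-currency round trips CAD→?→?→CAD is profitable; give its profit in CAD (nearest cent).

Profit: CAD 853,925.29

Profitable loop is CAD → EUR → SEK → CAD:
CAD 26,669,000.00 ÷ 1.34871 = EUR 19,773,709.69
EUR 19,773,709.69 × 9.88102 = SEK 195,384,420.95
SEK 195,384,420.95 ÷ 7.09897 = CAD 27,522,925.29
Profit = CAD 27,522,925.29 − CAD 26,669,000.00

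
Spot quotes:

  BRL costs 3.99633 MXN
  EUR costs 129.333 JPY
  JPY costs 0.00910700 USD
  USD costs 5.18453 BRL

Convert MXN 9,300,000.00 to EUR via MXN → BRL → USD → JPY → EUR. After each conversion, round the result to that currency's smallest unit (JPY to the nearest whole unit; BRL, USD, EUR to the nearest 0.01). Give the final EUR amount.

MXN 9,300,000.00 ÷ 3.99633 = BRL 2,327,135.15
BRL 2,327,135.15 ÷ 5.18453 = USD 448,861.35
USD 448,861.35 ÷ 0.00910700 = JPY 49,287,510
JPY 49,287,510 ÷ 129.333 = EUR 381,089.98

EUR 381,089.98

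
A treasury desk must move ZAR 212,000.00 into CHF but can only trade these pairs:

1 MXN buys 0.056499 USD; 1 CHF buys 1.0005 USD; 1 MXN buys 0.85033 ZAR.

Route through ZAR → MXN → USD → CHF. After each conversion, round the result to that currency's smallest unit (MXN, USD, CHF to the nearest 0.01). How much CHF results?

CHF 14,079.01

ZAR 212,000.00 ÷ 0.85033 = MXN 249,314.97
MXN 249,314.97 × 0.056499 = USD 14,086.05
USD 14,086.05 ÷ 1.0005 = CHF 14,079.01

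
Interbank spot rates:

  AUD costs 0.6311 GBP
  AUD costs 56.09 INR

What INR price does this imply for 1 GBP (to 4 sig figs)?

GBP/INR = 88.88

1 GBP ÷ 0.6311 = 1.58453 AUD
1.58453 AUD × 56.09 = 88.8766 INR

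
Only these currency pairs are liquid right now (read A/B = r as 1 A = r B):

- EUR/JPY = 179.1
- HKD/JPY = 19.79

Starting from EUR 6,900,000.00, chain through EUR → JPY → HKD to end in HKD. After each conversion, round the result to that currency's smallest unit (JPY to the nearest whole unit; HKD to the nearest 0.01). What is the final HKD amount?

HKD 62,445,174.33

EUR 6,900,000.00 × 179.1 = JPY 1,235,790,000
JPY 1,235,790,000 ÷ 19.79 = HKD 62,445,174.33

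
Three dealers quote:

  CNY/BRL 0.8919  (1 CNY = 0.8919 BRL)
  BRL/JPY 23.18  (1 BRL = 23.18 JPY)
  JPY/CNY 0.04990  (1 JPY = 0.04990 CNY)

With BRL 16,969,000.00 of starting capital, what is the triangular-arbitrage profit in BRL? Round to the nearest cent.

Profitable loop is BRL → JPY → CNY → BRL:
BRL 16,969,000.00 × 23.18 = JPY 393,341,420
JPY 393,341,420 × 0.04990 = CNY 19,627,736.86
CNY 19,627,736.86 × 0.8919 = BRL 17,505,978.50
Profit = BRL 17,505,978.50 − BRL 16,969,000.00

Profit: BRL 536,978.50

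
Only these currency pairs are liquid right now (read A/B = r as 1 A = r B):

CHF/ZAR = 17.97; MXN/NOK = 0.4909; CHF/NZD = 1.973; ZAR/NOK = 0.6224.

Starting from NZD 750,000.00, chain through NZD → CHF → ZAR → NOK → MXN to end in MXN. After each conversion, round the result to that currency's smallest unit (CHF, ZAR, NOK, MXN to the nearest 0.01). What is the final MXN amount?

MXN 8,660,815.93

NZD 750,000.00 ÷ 1.973 = CHF 380,131.78
CHF 380,131.78 × 17.97 = ZAR 6,830,968.09
ZAR 6,830,968.09 × 0.6224 = NOK 4,251,594.54
NOK 4,251,594.54 ÷ 0.4909 = MXN 8,660,815.93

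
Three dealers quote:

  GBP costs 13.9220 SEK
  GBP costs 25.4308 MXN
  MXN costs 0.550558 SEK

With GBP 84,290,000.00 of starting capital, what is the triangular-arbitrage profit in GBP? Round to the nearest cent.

Profitable loop is GBP → MXN → SEK → GBP:
GBP 84,290,000.00 × 25.4308 = MXN 2,143,562,132.00
MXN 2,143,562,132.00 × 0.550558 = SEK 1,180,155,280.27
SEK 1,180,155,280.27 ÷ 13.9220 = GBP 84,769,090.67
Profit = GBP 84,769,090.67 − GBP 84,290,000.00

Profit: GBP 479,090.67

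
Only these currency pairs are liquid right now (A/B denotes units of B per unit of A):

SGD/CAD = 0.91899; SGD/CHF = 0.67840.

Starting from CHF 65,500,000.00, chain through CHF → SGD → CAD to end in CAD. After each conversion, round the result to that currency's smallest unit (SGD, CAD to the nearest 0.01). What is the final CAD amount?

CAD 88,729,134.73

CHF 65,500,000.00 ÷ 0.67840 = SGD 96,550,707.55
SGD 96,550,707.55 × 0.91899 = CAD 88,729,134.73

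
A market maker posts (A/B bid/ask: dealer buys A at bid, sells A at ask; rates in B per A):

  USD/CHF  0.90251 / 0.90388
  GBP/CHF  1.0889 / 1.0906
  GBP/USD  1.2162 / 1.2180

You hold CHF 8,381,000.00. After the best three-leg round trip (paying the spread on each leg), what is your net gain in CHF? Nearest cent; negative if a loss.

Net profit: CHF 54,044.32

Best loop CHF → GBP → USD → CHF:
CHF 8,381,000.00 ÷ 1.0906 (buy GBP at ask) = GBP 7,684,760.68
GBP 7,684,760.68 × 1.2162 (sell GBP at bid) = USD 9,346,205.94
USD 9,346,205.94 × 0.90251 (sell USD at bid) = CHF 8,435,044.32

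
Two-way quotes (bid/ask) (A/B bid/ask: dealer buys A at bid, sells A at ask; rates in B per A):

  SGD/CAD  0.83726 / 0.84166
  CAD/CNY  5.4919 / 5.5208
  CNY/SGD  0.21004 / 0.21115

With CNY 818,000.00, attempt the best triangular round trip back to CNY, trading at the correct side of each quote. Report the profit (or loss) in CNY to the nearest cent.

Net profit: CNY 15,726.33

Best loop CNY → CAD → SGD → CNY:
CNY 818,000.00 ÷ 5.5208 (buy CAD at ask) = CAD 148,166.93
CAD 148,166.93 ÷ 0.84166 (buy SGD at ask) = SGD 176,041.31
SGD 176,041.31 ÷ 0.21115 (buy CNY at ask) = CNY 833,726.33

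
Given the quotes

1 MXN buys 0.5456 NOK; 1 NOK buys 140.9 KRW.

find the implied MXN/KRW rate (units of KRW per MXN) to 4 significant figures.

1 MXN × 0.5456 = 0.5456 NOK
0.5456 NOK × 140.9 = 76.875 KRW

MXN/KRW = 76.88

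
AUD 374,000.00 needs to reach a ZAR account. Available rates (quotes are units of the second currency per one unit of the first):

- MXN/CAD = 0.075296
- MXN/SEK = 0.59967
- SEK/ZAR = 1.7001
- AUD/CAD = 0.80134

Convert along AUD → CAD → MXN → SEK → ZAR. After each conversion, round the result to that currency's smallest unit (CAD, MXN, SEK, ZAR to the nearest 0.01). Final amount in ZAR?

AUD 374,000.00 × 0.80134 = CAD 299,701.16
CAD 299,701.16 ÷ 0.075296 = MXN 3,980,306.52
MXN 3,980,306.52 × 0.59967 = SEK 2,386,870.41
SEK 2,386,870.41 × 1.7001 = ZAR 4,057,918.38

ZAR 4,057,918.38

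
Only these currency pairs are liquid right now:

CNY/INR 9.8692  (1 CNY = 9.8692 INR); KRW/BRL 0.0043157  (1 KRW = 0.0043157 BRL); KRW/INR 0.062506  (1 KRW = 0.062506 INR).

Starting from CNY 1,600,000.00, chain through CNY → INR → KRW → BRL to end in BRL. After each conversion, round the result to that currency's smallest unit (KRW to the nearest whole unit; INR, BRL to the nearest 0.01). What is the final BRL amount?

BRL 1,090,263.50

CNY 1,600,000.00 × 9.8692 = INR 15,790,720.00
INR 15,790,720.00 ÷ 0.062506 = KRW 252,627,268
KRW 252,627,268 × 0.0043157 = BRL 1,090,263.50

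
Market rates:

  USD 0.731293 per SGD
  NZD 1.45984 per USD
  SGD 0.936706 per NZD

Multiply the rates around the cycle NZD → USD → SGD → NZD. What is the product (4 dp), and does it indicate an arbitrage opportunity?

1.0000 (no arbitrage)

Around NZD → USD → SGD → NZD: 1 ÷ 1.45984 ÷ 0.731293 ÷ 0.936706 = 1.000000
Product ≈ 1 (deviation 0.000%, within rounding noise).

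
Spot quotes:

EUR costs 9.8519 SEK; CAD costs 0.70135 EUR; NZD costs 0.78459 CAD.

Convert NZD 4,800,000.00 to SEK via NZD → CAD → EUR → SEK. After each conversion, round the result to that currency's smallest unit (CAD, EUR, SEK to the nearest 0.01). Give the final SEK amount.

NZD 4,800,000.00 × 0.78459 = CAD 3,766,032.00
CAD 3,766,032.00 × 0.70135 = EUR 2,641,306.54
EUR 2,641,306.54 × 9.8519 = SEK 26,021,887.90

SEK 26,021,887.90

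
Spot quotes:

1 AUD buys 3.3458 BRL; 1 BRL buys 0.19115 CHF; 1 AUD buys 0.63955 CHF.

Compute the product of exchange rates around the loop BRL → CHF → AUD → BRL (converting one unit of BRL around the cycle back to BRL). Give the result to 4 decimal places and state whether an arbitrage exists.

Around BRL → CHF → AUD → BRL: 1 × 0.19115 ÷ 0.63955 × 3.3458 = 0.999999
Product ≈ 1 (deviation 0.000%, within rounding noise).

1.0000 (no arbitrage)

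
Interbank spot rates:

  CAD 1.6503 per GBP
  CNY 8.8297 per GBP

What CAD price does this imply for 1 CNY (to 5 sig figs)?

CNY/CAD = 0.18690

1 CNY ÷ 8.8297 = 0.113254 GBP
0.113254 GBP × 1.6503 = 0.186903 CAD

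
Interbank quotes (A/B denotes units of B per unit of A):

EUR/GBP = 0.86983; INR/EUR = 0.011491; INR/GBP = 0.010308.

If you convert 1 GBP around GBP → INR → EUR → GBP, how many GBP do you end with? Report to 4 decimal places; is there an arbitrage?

Around GBP → INR → EUR → GBP: 1 ÷ 0.010308 × 0.011491 × 0.86983 = 0.969656
Product < 1; profitable direction is GBP → EUR → INR → GBP.

0.9697 (arbitrage exists)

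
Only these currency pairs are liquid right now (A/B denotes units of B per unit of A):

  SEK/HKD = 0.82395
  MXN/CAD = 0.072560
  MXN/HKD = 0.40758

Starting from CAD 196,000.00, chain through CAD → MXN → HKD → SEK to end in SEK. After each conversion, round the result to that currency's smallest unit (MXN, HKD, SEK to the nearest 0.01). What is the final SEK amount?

SEK 1,336,197.96

CAD 196,000.00 ÷ 0.072560 = MXN 2,701,212.79
MXN 2,701,212.79 × 0.40758 = HKD 1,100,960.31
HKD 1,100,960.31 ÷ 0.82395 = SEK 1,336,197.96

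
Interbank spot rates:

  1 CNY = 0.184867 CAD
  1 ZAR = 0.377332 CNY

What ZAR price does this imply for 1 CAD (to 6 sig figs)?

1 CAD ÷ 0.184867 = 5.40929 CNY
5.40929 CNY ÷ 0.377332 = 14.3356 ZAR

CAD/ZAR = 14.3356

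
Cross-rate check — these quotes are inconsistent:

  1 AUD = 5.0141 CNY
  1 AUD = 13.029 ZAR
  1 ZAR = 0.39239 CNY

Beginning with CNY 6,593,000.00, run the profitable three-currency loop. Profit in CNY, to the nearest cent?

Profit: CNY 129,318.72

Profitable loop is CNY → AUD → ZAR → CNY:
CNY 6,593,000.00 ÷ 5.0141 = AUD 1,314,892.00
AUD 1,314,892.00 × 13.029 = ZAR 17,131,727.93
ZAR 17,131,727.93 × 0.39239 = CNY 6,722,318.72
Profit = CNY 6,722,318.72 − CNY 6,593,000.00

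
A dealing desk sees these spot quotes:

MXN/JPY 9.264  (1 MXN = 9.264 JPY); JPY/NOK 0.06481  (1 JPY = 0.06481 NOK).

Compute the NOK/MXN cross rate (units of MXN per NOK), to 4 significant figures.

NOK/MXN = 1.666

1 NOK ÷ 0.06481 = 15.4297 JPY
15.4297 JPY ÷ 9.264 = 1.66556 MXN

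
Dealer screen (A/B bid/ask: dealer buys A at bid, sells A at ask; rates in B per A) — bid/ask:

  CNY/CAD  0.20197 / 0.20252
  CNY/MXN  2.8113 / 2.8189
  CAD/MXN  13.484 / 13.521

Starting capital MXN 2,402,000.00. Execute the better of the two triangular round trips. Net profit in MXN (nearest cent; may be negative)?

Best loop MXN → CAD → CNY → MXN:
MXN 2,402,000.00 ÷ 13.521 (buy CAD at ask) = CAD 177,649.58
CAD 177,649.58 ÷ 0.20252 (buy CNY at ask) = CNY 877,195.25
CNY 877,195.25 × 2.8113 (sell CNY at bid) = MXN 2,466,059.01

Net profit: MXN 64,059.01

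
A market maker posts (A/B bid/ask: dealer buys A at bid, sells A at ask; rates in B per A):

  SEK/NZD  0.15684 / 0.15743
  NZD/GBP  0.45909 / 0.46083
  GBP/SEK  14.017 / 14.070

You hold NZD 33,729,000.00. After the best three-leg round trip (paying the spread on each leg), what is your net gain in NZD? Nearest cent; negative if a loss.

Net profit: NZD 312,854.04

Best loop NZD → GBP → SEK → NZD:
NZD 33,729,000.00 × 0.45909 (sell NZD at bid) = GBP 15,484,646.61
GBP 15,484,646.61 × 14.017 (sell GBP at bid) = SEK 217,048,291.53
SEK 217,048,291.53 × 0.15684 (sell SEK at bid) = NZD 34,041,854.04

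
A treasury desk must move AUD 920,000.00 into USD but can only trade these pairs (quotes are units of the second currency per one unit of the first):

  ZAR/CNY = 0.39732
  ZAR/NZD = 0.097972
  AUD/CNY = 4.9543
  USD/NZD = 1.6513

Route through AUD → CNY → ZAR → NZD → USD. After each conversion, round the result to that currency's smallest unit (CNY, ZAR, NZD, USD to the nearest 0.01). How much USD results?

USD 680,621.55

AUD 920,000.00 × 4.9543 = CNY 4,557,956.00
CNY 4,557,956.00 ÷ 0.39732 = ZAR 11,471,750.73
ZAR 11,471,750.73 × 0.097972 = NZD 1,123,910.36
NZD 1,123,910.36 ÷ 1.6513 = USD 680,621.55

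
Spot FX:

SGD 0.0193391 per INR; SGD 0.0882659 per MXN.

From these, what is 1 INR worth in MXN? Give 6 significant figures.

INR/MXN = 0.219100

1 INR × 0.0193391 = 0.0193391 SGD
0.0193391 SGD ÷ 0.0882659 = 0.2191 MXN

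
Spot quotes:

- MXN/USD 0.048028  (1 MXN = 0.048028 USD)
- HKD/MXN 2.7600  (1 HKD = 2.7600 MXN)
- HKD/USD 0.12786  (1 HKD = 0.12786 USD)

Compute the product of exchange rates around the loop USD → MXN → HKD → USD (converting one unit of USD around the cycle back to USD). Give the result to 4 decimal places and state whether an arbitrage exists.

0.9646 (arbitrage exists)

Around USD → MXN → HKD → USD: 1 ÷ 0.048028 ÷ 2.7600 × 0.12786 = 0.964564
Product < 1; profitable direction is USD → HKD → MXN → USD.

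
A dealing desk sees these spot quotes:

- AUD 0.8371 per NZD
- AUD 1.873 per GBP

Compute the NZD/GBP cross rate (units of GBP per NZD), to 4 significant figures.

1 NZD × 0.8371 = 0.8371 AUD
0.8371 AUD ÷ 1.873 = 0.44693 GBP

NZD/GBP = 0.4469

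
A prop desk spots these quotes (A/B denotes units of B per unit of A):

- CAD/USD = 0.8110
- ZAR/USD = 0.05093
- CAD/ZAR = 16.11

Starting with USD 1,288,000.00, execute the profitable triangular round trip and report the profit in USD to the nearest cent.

Profit: USD 15,059.44

Profitable loop is USD → CAD → ZAR → USD:
USD 1,288,000.00 ÷ 0.8110 = CAD 1,588,162.76
CAD 1,588,162.76 × 16.11 = ZAR 25,585,302.10
ZAR 25,585,302.10 × 0.05093 = USD 1,303,059.44
Profit = USD 1,303,059.44 − USD 1,288,000.00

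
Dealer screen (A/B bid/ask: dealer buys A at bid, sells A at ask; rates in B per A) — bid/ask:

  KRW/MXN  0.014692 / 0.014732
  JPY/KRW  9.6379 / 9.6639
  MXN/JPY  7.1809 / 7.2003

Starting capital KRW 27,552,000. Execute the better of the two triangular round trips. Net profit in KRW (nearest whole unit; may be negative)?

Net profit: KRW 463,304

Best loop KRW → MXN → JPY → KRW:
KRW 27,552,000 × 0.014692 (sell KRW at bid) = MXN 404,793.98
MXN 404,793.98 × 7.1809 (sell MXN at bid) = JPY 2,906,785
JPY 2,906,785 × 9.6379 (sell JPY at bid) = KRW 28,015,304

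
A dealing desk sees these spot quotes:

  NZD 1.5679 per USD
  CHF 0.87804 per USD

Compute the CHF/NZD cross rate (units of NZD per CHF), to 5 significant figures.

CHF/NZD = 1.7857

1 CHF ÷ 0.87804 = 1.1389 USD
1.1389 USD × 1.5679 = 1.78568 NZD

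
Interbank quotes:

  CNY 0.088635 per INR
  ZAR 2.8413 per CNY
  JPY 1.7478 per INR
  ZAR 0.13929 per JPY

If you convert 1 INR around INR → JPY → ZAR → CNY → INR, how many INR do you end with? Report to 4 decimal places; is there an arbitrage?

0.9667 (arbitrage exists)

Around INR → JPY → ZAR → CNY → INR: 1 × 1.7478 × 0.13929 ÷ 2.8413 ÷ 0.088635 = 0.966695
Product < 1; profitable direction is INR → CNY → ZAR → JPY → INR.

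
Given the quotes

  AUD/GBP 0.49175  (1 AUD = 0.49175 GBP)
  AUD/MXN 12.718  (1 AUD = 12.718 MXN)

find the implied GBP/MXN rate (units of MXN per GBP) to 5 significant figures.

1 GBP ÷ 0.49175 = 2.03355 AUD
2.03355 AUD × 12.718 = 25.8627 MXN

GBP/MXN = 25.863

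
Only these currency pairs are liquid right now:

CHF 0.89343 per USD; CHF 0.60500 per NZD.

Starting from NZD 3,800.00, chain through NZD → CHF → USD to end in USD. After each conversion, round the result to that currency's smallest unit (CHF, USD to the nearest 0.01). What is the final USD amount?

NZD 3,800.00 × 0.60500 = CHF 2,299.00
CHF 2,299.00 ÷ 0.89343 = USD 2,573.23

USD 2,573.23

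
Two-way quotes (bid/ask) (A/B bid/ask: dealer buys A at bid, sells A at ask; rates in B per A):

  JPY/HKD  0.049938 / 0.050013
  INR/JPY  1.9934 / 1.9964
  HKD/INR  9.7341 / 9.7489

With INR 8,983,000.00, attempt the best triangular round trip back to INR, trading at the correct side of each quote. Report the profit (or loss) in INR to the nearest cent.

Net profit: INR 245,589.25

Best loop INR → HKD → JPY → INR:
INR 8,983,000.00 ÷ 9.7489 (buy HKD at ask) = HKD 921,437.29
HKD 921,437.29 ÷ 0.050013 (buy JPY at ask) = JPY 18,423,956
JPY 18,423,956 ÷ 1.9964 (buy INR at ask) = INR 9,228,589.25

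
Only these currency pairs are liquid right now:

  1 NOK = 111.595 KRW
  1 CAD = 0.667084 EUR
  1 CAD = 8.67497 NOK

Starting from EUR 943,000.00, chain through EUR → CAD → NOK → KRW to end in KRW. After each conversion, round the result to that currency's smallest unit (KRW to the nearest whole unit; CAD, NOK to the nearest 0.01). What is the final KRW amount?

EUR 943,000.00 ÷ 0.667084 = CAD 1,413,615.08
CAD 1,413,615.08 × 8.67497 = NOK 12,263,068.41
NOK 12,263,068.41 × 111.595 = KRW 1,368,497,119

KRW 1,368,497,119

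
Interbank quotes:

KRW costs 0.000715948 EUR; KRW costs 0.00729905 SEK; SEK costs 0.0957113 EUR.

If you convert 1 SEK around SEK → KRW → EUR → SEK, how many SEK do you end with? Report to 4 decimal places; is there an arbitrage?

1.0248 (arbitrage exists)

Around SEK → KRW → EUR → SEK: 1 ÷ 0.00729905 × 0.000715948 ÷ 0.0957113 = 1.024830
Product > 1; profitable direction is SEK → KRW → EUR → SEK.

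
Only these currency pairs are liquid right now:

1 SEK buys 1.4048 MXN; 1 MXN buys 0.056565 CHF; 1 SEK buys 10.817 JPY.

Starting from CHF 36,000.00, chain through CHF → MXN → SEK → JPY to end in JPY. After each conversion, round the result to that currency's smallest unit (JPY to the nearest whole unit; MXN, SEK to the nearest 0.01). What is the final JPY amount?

JPY 4,900,575

CHF 36,000.00 ÷ 0.056565 = MXN 636,435.96
MXN 636,435.96 ÷ 1.4048 = SEK 453,043.82
SEK 453,043.82 × 10.817 = JPY 4,900,575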